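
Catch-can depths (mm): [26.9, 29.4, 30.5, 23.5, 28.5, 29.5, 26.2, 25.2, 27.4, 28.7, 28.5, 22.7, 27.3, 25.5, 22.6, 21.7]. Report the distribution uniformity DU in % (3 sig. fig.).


Approach: apply the low-quarter distribution uniformity, DU = (mean of lowest quarter of readings / overall mean)*100.
sorted lowest 4 of 16: [21.7, 22.6, 22.7, 23.5] -> mean = 22.625 mm
overall mean = 26.506 mm
DU = (22.625/26.506)*100 = 85.4 %
Therefore the distribution uniformity DU = 85.4 %.


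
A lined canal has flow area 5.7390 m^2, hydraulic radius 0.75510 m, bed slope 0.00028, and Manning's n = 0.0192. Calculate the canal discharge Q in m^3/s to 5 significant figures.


Approach: apply Manning's equation, Q = (1/n)*A*R^(2/3)*S^(1/2).
Q = (1/0.0192) * 5.7390 * 0.75510^(2/3) * 0.00028^(1/2) = 4.1475 m^3/s
Therefore the canal discharge Q = 4.1475 m^3/s.


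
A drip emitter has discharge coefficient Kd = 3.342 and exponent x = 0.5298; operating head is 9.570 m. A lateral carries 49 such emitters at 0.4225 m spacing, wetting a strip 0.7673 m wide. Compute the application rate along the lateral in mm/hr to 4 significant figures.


Approach: apply the emitter equation with a lateral mass balance, q = Kd*h^x; Q = n*q; rate = Q/(n*spacing*width).
Step 1 — single emitter flow (q = Kd*h^x):
  q = 3.342 * 9.570^0.5298 = 11.0584 L/hr
Step 2 — total lateral flow: Q = 49 * 11.0584 = 541.863 L/hr
Step 3 — wetted area: A = 49 * 0.4225 * 0.7673 = 15.8850 m^2
Step 4 — application rate: Q/A = 541.863/15.8850 = 34.11 mm/hr
Therefore the application rate along the lateral = 34.11 mm/hr.


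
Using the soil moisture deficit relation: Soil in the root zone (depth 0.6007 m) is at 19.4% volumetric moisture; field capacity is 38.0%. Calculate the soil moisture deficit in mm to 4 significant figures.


Approach: apply the soil moisture deficit relation, SMD = (FC - theta)/100 * depth * 1000.
SMD = (38.0 - 19.4)/100 * 0.6007 * 1000 = 111.7 mm
Therefore the soil moisture deficit = 111.7 mm.


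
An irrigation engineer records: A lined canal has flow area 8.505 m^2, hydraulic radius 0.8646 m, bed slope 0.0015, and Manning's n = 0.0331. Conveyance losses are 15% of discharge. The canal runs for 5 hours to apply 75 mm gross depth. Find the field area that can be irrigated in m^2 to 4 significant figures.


Approach: apply Manning's equation with a conveyance and depth budget, Q = (1/n)*A*R^(2/3)*S^(1/2); Q_field = Q*(1-loss); Area = Q_field*t/(d/1000).
Step 1 — canal discharge (Manning's equation):
  Q = (1/0.0331) * 8.505 * 0.8646^(2/3) * 0.0015^(1/2) = 9.03168 m^3/s
Step 2 — delivered flow: Q_field = 9.03168*(1 - 15/100) = 7.67693 m^3/s
Step 3 — volume delivered: V = 7.67693 * 5*3600 = 138185 m^3
Step 4 — area served: A = V / (depth/1000) = 138185 / 0.075 = 1842000 m^2
Therefore the field area that can be irrigated = 1842000 m^2.


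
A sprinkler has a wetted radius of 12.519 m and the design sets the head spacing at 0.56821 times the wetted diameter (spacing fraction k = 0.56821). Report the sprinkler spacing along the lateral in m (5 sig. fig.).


Approach: apply the sprinkler spacing rule (spacing as a fraction of wetted diameter), S = k*(2*R).
S = 0.56821 * (2 * 12.519) = 14.227 m
Therefore the sprinkler spacing along the lateral = 14.227 m.


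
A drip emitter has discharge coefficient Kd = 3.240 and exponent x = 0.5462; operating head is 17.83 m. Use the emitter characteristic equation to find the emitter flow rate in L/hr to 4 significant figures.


Approach: apply the emitter characteristic equation, q = Kd * h^x.
q = 3.240 * 17.83^0.5462 = 15.63 L/hr
Therefore the emitter flow rate = 15.63 L/hr.


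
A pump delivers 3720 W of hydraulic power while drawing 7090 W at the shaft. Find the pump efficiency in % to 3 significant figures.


Approach: apply the efficiency ratio, eta = (P_out/P_in)*100.
eta = (3720 / 7090) * 100 = 52.5 %
Therefore the pump efficiency = 52.5 %.


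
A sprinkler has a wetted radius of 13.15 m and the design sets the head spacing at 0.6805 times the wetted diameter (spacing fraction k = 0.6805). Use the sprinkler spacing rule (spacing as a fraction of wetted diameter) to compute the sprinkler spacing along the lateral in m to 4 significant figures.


Approach: apply the sprinkler spacing rule (spacing as a fraction of wetted diameter), S = k*(2*R).
S = 0.6805 * (2 * 13.15) = 17.90 m
Therefore the sprinkler spacing along the lateral = 17.90 m.


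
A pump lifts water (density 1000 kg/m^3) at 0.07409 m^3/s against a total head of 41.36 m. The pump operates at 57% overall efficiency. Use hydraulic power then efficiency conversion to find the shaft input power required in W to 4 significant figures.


Approach: apply hydraulic power then efficiency conversion, P = rho*g*Q*H; P_in = P/eta.
Step 1 — hydraulic power (P = rho*g*Q*H):
  P = 1000 * 9.81 * 0.07409 * 41.36 = 30061.4 W
Step 2 — input power: P_in = P/eta = 30061.4 / 0.57 = 52740 W
Therefore the shaft input power required = 52740 W.


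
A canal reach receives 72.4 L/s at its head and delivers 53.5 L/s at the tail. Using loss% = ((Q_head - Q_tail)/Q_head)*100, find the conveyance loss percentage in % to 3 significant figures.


loss = ((72.4 - 53.5)/72.4)*100 = 26.1 %
Therefore the conveyance loss percentage = 26.1 %.


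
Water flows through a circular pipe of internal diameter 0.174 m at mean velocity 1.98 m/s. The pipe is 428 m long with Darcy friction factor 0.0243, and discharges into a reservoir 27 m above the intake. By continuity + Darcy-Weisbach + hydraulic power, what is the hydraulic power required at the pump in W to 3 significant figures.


Approach: apply continuity + Darcy-Weisbach + hydraulic power, Q = A*v; hf = f*(L/D)*(v^2/(2g)); H = static + hf; P = rho*g*Q*H.
Step 1 — flow rate (continuity, Q = A*v):
  A = pi*(0.174/2)^2 = 0.023779 m^2
  Q = 0.023779 * 1.98 = 0.047082 m^3/s
Step 2 — friction head loss (Darcy-Weisbach):
  hf = 0.0243 * (428/0.174) * (1.98^2 / (2*9.81))
  hf = 11.944 m
Step 3 — total head: H = 27 + 11.944 = 38.944 m
Step 4 — hydraulic power (P = rho*g*Q*H):
  P = 1000 * 9.81 * 0.047082 * 38.944 = 18000 W
Therefore the hydraulic power required at the pump = 18000 W.


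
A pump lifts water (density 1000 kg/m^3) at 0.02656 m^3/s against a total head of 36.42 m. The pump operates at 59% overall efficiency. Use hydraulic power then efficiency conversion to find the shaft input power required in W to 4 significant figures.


Approach: apply hydraulic power then efficiency conversion, P = rho*g*Q*H; P_in = P/eta.
Step 1 — hydraulic power (P = rho*g*Q*H):
  P = 1000 * 9.81 * 0.02656 * 36.42 = 9489.36 W
Step 2 — input power: P_in = P/eta = 9489.36 / 0.59 = 16080 W
Therefore the shaft input power required = 16080 W.


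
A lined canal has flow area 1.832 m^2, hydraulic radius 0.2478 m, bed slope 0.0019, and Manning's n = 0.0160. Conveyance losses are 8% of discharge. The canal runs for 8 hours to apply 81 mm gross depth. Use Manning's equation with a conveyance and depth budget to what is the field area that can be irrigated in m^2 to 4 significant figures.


Approach: apply Manning's equation with a conveyance and depth budget, Q = (1/n)*A*R^(2/3)*S^(1/2); Q_field = Q*(1-loss); Area = Q_field*t/(d/1000).
Step 1 — canal discharge (Manning's equation):
  Q = (1/0.0160) * 1.832 * 0.2478^(2/3) * 0.0019^(1/2) = 1.96902 m^3/s
Step 2 — delivered flow: Q_field = 1.96902*(1 - 8/100) = 1.81150 m^3/s
Step 3 — volume delivered: V = 1.81150 * 8*3600 = 52171.1 m^3
Step 4 — area served: A = V / (depth/1000) = 52171.1 / 0.081 = 644100 m^2
Therefore the field area that can be irrigated = 644100 m^2.


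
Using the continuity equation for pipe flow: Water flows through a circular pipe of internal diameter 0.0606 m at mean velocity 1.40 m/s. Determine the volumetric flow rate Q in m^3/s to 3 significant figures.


Approach: apply the continuity equation for pipe flow, Q = A * v with A = pi*(D/2)^2.
A = pi*(0.0606/2)^2 = 0.0028843 m^2
Q = 0.0028843 * 1.40 = 0.00404 m^3/s
Therefore the volumetric flow rate Q = 0.00404 m^3/s.


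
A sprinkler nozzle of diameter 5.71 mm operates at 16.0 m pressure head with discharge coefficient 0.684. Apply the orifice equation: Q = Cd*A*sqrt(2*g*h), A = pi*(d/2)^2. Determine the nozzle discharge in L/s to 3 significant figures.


A = pi*(5.71e-3/2)^2 = 2.5607e-05 m^2
Q = 0.684 * 2.5607e-05 * sqrt(2*9.81*16.0) * 1000 = 0.310 L/s
Therefore the nozzle discharge = 0.310 L/s.


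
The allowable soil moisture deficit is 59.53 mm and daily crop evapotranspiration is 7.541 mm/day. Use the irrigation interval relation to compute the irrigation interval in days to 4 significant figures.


Approach: apply the irrigation interval relation, interval = SMD / ETc.
interval = 59.53 / 7.541 = 7.894 days
Therefore the irrigation interval = 7.894 days.


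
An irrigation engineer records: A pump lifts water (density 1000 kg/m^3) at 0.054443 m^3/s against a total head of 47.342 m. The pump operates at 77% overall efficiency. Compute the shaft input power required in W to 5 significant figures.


Approach: apply hydraulic power then efficiency conversion, P = rho*g*Q*H; P_in = P/eta.
Step 1 — hydraulic power (P = rho*g*Q*H):
  P = 1000 * 9.81 * 0.054443 * 47.342 = 25284.69 W
Step 2 — input power: P_in = P/eta = 25284.69 / 0.77 = 32837 W
Therefore the shaft input power required = 32837 W.


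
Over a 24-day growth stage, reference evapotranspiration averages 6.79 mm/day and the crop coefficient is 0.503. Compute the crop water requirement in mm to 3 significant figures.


Approach: apply the crop water requirement relation, CWR = ET0 * Kc * days.
CWR = 6.79 * 0.503 * 24 = 82.0 mm
Therefore the crop water requirement = 82.0 mm.


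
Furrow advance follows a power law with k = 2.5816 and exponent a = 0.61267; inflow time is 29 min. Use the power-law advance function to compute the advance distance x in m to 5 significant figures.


Approach: apply the power-law advance function, x = k*t^a.
x = 2.5816 * 29^0.61267 = 20.317 m
Therefore the advance distance x = 20.317 m.


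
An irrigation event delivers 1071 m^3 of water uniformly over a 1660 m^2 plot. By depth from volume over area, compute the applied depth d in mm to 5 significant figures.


Approach: apply depth from volume over area, d = (V/A)*1000.
d = (1071 / 1660) * 1000 = 645.18 mm
Therefore the applied depth d = 645.18 mm.


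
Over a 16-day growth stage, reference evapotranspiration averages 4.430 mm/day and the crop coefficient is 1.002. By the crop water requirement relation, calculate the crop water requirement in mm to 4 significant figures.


Approach: apply the crop water requirement relation, CWR = ET0 * Kc * days.
CWR = 4.430 * 1.002 * 16 = 71.02 mm
Therefore the crop water requirement = 71.02 mm.


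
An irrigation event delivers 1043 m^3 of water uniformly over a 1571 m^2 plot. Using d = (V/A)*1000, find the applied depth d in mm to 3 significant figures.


d = (1043 / 1571) * 1000 = 664 mm
Therefore the applied depth d = 664 mm.


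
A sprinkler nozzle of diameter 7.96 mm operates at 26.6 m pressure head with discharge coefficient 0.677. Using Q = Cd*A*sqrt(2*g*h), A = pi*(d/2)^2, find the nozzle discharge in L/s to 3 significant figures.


A = pi*(7.96e-3/2)^2 = 4.9764e-05 m^2
Q = 0.677 * 4.9764e-05 * sqrt(2*9.81*26.6) * 1000 = 0.770 L/s
Therefore the nozzle discharge = 0.770 L/s.


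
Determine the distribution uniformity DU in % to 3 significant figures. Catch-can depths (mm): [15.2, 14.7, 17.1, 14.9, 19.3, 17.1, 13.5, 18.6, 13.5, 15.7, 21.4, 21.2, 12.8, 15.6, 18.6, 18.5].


Approach: apply the low-quarter distribution uniformity, DU = (mean of lowest quarter of readings / overall mean)*100.
sorted lowest 4 of 16: [12.8, 13.5, 13.5, 14.7] -> mean = 13.625 mm
overall mean = 16.731 mm
DU = (13.625/16.731)*100 = 81.4 %
Therefore the distribution uniformity DU = 81.4 %.


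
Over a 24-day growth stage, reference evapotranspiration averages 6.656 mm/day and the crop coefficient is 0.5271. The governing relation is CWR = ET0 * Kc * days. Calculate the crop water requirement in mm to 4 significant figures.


CWR = 6.656 * 0.5271 * 24 = 84.20 mm
Therefore the crop water requirement = 84.20 mm.


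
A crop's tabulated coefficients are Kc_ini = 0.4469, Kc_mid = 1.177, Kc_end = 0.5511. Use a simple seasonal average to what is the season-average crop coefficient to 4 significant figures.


Approach: apply a simple seasonal average, Kc_avg = (Kc_ini + Kc_mid + Kc_end)/3.
Kc_avg = (0.4469 + 1.177 + 0.5511)/3 = 0.7250
Therefore the season-average crop coefficient = 0.7250.


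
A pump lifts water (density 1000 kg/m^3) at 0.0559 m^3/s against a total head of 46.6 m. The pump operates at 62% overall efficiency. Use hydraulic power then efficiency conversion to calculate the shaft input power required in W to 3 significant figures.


Approach: apply hydraulic power then efficiency conversion, P = rho*g*Q*H; P_in = P/eta.
Step 1 — hydraulic power (P = rho*g*Q*H):
  P = 1000 * 9.81 * 0.0559 * 46.6 = 25554 W
Step 2 — input power: P_in = P/eta = 25554 / 0.62 = 41200 W
Therefore the shaft input power required = 41200 W.


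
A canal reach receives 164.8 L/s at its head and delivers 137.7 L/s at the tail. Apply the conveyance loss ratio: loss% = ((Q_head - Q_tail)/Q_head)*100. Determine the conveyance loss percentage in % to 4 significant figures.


loss = ((164.8 - 137.7)/164.8)*100 = 16.44 %
Therefore the conveyance loss percentage = 16.44 %.


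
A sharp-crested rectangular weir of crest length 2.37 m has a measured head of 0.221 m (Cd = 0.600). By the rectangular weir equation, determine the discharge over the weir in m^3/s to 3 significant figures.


Approach: apply the rectangular weir equation, Q = (2/3)*Cd*L*sqrt(2g)*H^1.5.
Q = (2/3)*0.600*2.37*sqrt(2*9.81)*0.221^1.5 = 0.436 m^3/s
Therefore the discharge over the weir = 0.436 m^3/s.


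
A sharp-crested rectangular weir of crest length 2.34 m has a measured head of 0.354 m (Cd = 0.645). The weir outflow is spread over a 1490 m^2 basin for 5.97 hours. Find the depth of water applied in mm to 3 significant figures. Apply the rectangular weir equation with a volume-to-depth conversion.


Approach: apply the rectangular weir equation with a volume-to-depth conversion, Q = (2/3)*Cd*L*sqrt(2g)*H^1.5; d = Q*t/A * 1000.
Step 1 — weir discharge:
  Q = (2/3)*0.645*2.34*sqrt(2*9.81)*0.354^1.5 = 0.93873 m^3/s
Step 2 — volume: V = 0.93873 * 5.97*3600 = 20175 m^3
Step 3 — depth: d = V/A * 1000 = 20175/1490 * 1000 = 13500 mm
Therefore the depth of water applied = 13500 mm.


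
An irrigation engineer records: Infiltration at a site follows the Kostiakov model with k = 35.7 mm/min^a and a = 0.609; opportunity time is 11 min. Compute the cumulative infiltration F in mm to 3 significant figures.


Approach: apply the Kostiakov infiltration equation, F = k*t^a.
F = 35.7 * 11^0.609 = 154 mm
Therefore the cumulative infiltration F = 154 mm.


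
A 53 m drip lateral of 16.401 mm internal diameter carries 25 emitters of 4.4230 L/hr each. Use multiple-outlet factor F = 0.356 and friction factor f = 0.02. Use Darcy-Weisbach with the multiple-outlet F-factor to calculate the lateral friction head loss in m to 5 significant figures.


Approach: apply Darcy-Weisbach with the multiple-outlet F-factor, Q = n*q/(3600*1000) m^3/s; v = Q/A; hf = F*f*(L/D)*(v^2/(2g)).
Q = 25*4.4230/(3600*1000) = 3.071528e-05 m^3/s
A = pi*(16.401e-3/2)^2 = 2.112665e-04 m^2, so v = Q/A = 0.1453864 m/s
hf = 0.356*0.02*(53/0.016401)*(0.1453864^2/(2*9.81)) = 0.024788 m
Therefore the lateral friction head loss = 0.024788 m.


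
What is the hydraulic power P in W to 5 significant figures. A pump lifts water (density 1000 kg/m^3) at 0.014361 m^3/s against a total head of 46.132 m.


Approach: apply the hydraulic power relation, P = rho*g*Q*H.
P = 1000 * 9.81 * 0.014361 * 46.132 = 6499.1 W
Therefore the hydraulic power P = 6499.1 W.


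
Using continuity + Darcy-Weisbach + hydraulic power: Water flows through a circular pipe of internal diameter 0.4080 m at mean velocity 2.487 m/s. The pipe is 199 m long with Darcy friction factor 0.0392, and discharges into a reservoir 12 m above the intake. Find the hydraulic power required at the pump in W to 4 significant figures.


Approach: apply continuity + Darcy-Weisbach + hydraulic power, Q = A*v; hf = f*(L/D)*(v^2/(2g)); H = static + hf; P = rho*g*Q*H.
Step 1 — flow rate (continuity, Q = A*v):
  A = pi*(0.4080/2)^2 = 0.130741 m^2
  Q = 0.130741 * 2.487 = 0.325152 m^3/s
Step 2 — friction head loss (Darcy-Weisbach):
  hf = 0.0392 * (199/0.4080) * (2.487^2 / (2*9.81))
  hf = 6.02742 m
Step 3 — total head: H = 12 + 6.02742 = 18.0274 m
Step 4 — hydraulic power (P = rho*g*Q*H):
  P = 1000 * 9.81 * 0.325152 * 18.0274 = 57500 W
Therefore the hydraulic power required at the pump = 57500 W.


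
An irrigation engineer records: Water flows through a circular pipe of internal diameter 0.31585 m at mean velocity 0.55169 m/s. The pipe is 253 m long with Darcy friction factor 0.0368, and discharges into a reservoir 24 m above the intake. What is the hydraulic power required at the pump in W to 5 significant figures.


Approach: apply continuity + Darcy-Weisbach + hydraulic power, Q = A*v; hf = f*(L/D)*(v^2/(2g)); H = static + hf; P = rho*g*Q*H.
Step 1 — flow rate (continuity, Q = A*v):
  A = pi*(0.31585/2)^2 = 0.07835228 m^2
  Q = 0.07835228 * 0.55169 = 0.04322617 m^3/s
Step 2 — friction head loss (Darcy-Weisbach):
  hf = 0.0368 * (253/0.31585) * (0.55169^2 / (2*9.81))
  hf = 0.4572763 m
Step 3 — total head: H = 24 + 0.4572763 = 24.45728 m
Step 4 — hydraulic power (P = rho*g*Q*H):
  P = 1000 * 9.81 * 0.04322617 * 24.45728 = 10371 W
Therefore the hydraulic power required at the pump = 10371 W.


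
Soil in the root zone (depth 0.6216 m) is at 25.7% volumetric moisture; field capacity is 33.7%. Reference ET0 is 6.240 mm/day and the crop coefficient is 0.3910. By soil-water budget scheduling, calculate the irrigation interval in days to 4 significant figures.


Approach: apply soil-water budget scheduling, SMD = (FC-theta)/100*depth*1000; ETc = ET0*Kc; interval = SMD/ETc.
Step 1 — soil moisture deficit:
  SMD = (33.7 - 25.7)/100 * 0.6216 * 1000 = 49.7280 mm
Step 2 — daily crop ET (ETc = ET0*Kc):
  ETc = 6.240 * 0.3910 = 2.43984 mm/day
Step 3 — irrigation interval (SMD/ETc):
  interval = 49.7280 / 2.43984 = 20.38 days
Therefore the irrigation interval = 20.38 days.


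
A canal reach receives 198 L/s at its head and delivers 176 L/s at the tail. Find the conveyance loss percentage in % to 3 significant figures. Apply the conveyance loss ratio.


Approach: apply the conveyance loss ratio, loss% = ((Q_head - Q_tail)/Q_head)*100.
loss = ((198 - 176)/198)*100 = 11.1 %
Therefore the conveyance loss percentage = 11.1 %.


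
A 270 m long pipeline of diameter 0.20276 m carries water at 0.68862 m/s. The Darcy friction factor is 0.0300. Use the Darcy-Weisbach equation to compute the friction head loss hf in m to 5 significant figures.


Approach: apply the Darcy-Weisbach equation, hf = f*(L/D)*(v^2/(2g)).
hf = 0.0300 * (270/0.20276) * (0.68862^2 / (2*9.81))
hf = 0.96552 m
Therefore the friction head loss hf = 0.96552 m.


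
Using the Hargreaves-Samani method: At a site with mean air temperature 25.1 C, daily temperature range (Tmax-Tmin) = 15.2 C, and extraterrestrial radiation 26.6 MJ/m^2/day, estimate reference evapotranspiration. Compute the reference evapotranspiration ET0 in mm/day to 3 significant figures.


Approach: apply the Hargreaves-Samani method, ET0 = 0.0023*(Tmean+17.8)*sqrt(Tmax-Tmin)*0.408*Ra.
ET0 = 0.0023*(25.1+17.8)*sqrt(15.2)*0.408*26.6 = 4.17 mm/day
Therefore the reference evapotranspiration ET0 = 4.17 mm/day.


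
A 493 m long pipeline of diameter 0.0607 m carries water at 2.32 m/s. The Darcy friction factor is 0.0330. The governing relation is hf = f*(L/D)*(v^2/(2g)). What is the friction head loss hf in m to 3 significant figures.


hf = 0.0330 * (493/0.0607) * (2.32^2 / (2*9.81))
hf = 73.5 m
Therefore the friction head loss hf = 73.5 m.


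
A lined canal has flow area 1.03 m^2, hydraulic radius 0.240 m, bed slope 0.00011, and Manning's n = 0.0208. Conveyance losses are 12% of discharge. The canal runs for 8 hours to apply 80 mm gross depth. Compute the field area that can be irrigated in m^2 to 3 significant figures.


Approach: apply Manning's equation with a conveyance and depth budget, Q = (1/n)*A*R^(2/3)*S^(1/2); Q_field = Q*(1-loss); Area = Q_field*t/(d/1000).
Step 1 — canal discharge (Manning's equation):
  Q = (1/0.0208) * 1.03 * 0.240^(2/3) * 0.00011^(1/2) = 0.20058 m^3/s
Step 2 — delivered flow: Q_field = 0.20058*(1 - 12/100) = 0.17651 m^3/s
Step 3 — volume delivered: V = 0.17651 * 8*3600 = 5083.4 m^3
Step 4 — area served: A = V / (depth/1000) = 5083.4 / 0.08 = 63500 m^2
Therefore the field area that can be irrigated = 63500 m^2.


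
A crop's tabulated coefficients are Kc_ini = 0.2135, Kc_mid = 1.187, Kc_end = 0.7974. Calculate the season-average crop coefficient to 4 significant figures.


Approach: apply a simple seasonal average, Kc_avg = (Kc_ini + Kc_mid + Kc_end)/3.
Kc_avg = (0.2135 + 1.187 + 0.7974)/3 = 0.7326
Therefore the season-average crop coefficient = 0.7326.


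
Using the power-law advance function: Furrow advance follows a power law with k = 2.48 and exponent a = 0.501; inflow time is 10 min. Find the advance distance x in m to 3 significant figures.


Approach: apply the power-law advance function, x = k*t^a.
x = 2.48 * 10^0.501 = 7.86 m
Therefore the advance distance x = 7.86 m.


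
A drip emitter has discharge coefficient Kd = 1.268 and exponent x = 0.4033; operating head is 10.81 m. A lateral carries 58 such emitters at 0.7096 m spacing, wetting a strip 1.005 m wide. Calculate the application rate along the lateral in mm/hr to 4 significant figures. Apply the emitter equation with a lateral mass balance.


Approach: apply the emitter equation with a lateral mass balance, q = Kd*h^x; Q = n*q; rate = Q/(n*spacing*width).
Step 1 — single emitter flow (q = Kd*h^x):
  q = 1.268 * 10.81^0.4033 = 3.31178 L/hr
Step 2 — total lateral flow: Q = 58 * 3.31178 = 192.083 L/hr
Step 3 — wetted area: A = 58 * 0.7096 * 1.005 = 41.3626 m^2
Step 4 — application rate: Q/A = 192.083/41.3626 = 4.644 mm/hr
Therefore the application rate along the lateral = 4.644 mm/hr.


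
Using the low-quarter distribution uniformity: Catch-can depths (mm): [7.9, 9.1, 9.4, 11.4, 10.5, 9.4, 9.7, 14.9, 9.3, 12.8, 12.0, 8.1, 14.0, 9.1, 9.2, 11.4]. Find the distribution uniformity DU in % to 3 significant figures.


Approach: apply the low-quarter distribution uniformity, DU = (mean of lowest quarter of readings / overall mean)*100.
sorted lowest 4 of 16: [7.9, 8.1, 9.1, 9.1] -> mean = 8.5500 mm
overall mean = 10.512 mm
DU = (8.5500/10.512)*100 = 81.3 %
Therefore the distribution uniformity DU = 81.3 %.


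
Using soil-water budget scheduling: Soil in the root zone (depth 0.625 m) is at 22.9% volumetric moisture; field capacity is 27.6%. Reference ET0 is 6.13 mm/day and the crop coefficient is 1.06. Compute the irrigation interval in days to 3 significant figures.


Approach: apply soil-water budget scheduling, SMD = (FC-theta)/100*depth*1000; ETc = ET0*Kc; interval = SMD/ETc.
Step 1 — soil moisture deficit:
  SMD = (27.6 - 22.9)/100 * 0.625 * 1000 = 29.375 mm
Step 2 — daily crop ET (ETc = ET0*Kc):
  ETc = 6.13 * 1.06 = 6.4978 mm/day
Step 3 — irrigation interval (SMD/ETc):
  interval = 29.375 / 6.4978 = 4.52 days
Therefore the irrigation interval = 4.52 days.


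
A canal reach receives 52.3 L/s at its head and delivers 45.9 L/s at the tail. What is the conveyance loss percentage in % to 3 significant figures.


Approach: apply the conveyance loss ratio, loss% = ((Q_head - Q_tail)/Q_head)*100.
loss = ((52.3 - 45.9)/52.3)*100 = 12.2 %
Therefore the conveyance loss percentage = 12.2 %.


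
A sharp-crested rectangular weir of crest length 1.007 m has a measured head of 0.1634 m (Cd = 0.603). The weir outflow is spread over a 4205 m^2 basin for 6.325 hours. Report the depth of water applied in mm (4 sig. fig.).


Approach: apply the rectangular weir equation with a volume-to-depth conversion, Q = (2/3)*Cd*L*sqrt(2g)*H^1.5; d = Q*t/A * 1000.
Step 1 — weir discharge:
  Q = (2/3)*0.603*1.007*sqrt(2*9.81)*0.1634^1.5 = 0.118436 m^3/s
Step 2 — volume: V = 0.118436 * 6.325*3600 = 2696.78 m^3
Step 3 — depth: d = V/A * 1000 = 2696.78/4205 * 1000 = 641.3 mm
Therefore the depth of water applied = 641.3 mm.


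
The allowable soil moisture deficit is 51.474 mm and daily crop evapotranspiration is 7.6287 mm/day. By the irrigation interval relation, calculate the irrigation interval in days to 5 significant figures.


Approach: apply the irrigation interval relation, interval = SMD / ETc.
interval = 51.474 / 7.6287 = 6.7474 days
Therefore the irrigation interval = 6.7474 days.


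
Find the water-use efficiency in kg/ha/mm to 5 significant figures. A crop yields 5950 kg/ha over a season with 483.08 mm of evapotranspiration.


Approach: apply the water-use efficiency ratio, WUE = yield/ET.
WUE = 5950 / 483.08 = 12.317 kg/ha/mm
Therefore the water-use efficiency = 12.317 kg/ha/mm.


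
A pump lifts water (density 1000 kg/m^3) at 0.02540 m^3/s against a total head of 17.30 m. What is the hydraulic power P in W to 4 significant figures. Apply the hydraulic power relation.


Approach: apply the hydraulic power relation, P = rho*g*Q*H.
P = 1000 * 9.81 * 0.02540 * 17.30 = 4311 W
Therefore the hydraulic power P = 4311 W.


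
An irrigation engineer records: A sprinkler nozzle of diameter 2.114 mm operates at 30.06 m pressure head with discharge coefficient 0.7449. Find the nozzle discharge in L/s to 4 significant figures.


Approach: apply the orifice equation, Q = Cd*A*sqrt(2*g*h), A = pi*(d/2)^2.
A = pi*(2.114e-3/2)^2 = 3.50994e-06 m^2
Q = 0.7449 * 3.50994e-06 * sqrt(2*9.81*30.06) * 1000 = 0.06350 L/s
Therefore the nozzle discharge = 0.06350 L/s.


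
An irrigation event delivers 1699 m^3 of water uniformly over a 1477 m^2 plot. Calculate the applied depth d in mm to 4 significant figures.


Approach: apply depth from volume over area, d = (V/A)*1000.
d = (1699 / 1477) * 1000 = 1150 mm
Therefore the applied depth d = 1150 mm.


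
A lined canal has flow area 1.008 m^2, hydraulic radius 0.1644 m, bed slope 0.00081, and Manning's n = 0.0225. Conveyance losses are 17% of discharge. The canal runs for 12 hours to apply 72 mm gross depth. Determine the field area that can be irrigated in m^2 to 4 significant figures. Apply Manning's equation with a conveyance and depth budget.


Approach: apply Manning's equation with a conveyance and depth budget, Q = (1/n)*A*R^(2/3)*S^(1/2); Q_field = Q*(1-loss); Area = Q_field*t/(d/1000).
Step 1 — canal discharge (Manning's equation):
  Q = (1/0.0225) * 1.008 * 0.1644^(2/3) * 0.00081^(1/2) = 0.382638 m^3/s
Step 2 — delivered flow: Q_field = 0.382638*(1 - 17/100) = 0.317590 m^3/s
Step 3 — volume delivered: V = 0.317590 * 12*3600 = 13719.9 m^3
Step 4 — area served: A = V / (depth/1000) = 13719.9 / 0.072 = 190600 m^2
Therefore the field area that can be irrigated = 190600 m^2.


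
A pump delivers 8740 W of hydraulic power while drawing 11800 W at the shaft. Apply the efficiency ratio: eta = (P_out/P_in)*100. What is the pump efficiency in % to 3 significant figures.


eta = (8740 / 11800) * 100 = 74.1 %
Therefore the pump efficiency = 74.1 %.


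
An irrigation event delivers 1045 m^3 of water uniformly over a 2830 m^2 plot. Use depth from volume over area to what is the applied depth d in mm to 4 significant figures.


Approach: apply depth from volume over area, d = (V/A)*1000.
d = (1045 / 2830) * 1000 = 369.3 mm
Therefore the applied depth d = 369.3 mm.


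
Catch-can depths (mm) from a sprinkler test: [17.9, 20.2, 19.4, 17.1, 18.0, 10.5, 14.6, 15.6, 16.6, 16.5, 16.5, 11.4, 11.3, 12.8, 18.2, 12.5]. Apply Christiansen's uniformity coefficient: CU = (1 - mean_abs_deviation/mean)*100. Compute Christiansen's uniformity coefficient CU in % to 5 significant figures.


mean = 15.56875 mm
mean |d_i - mean| = 2.539062 mm
CU = (1 - 2.539062/15.56875)*100 = 83.691 %
Therefore Christiansen's uniformity coefficient CU = 83.691 %.


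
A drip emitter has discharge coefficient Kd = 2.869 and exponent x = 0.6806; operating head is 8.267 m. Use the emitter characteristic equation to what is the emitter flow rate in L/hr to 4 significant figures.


Approach: apply the emitter characteristic equation, q = Kd * h^x.
q = 2.869 * 8.267^0.6806 = 12.08 L/hr
Therefore the emitter flow rate = 12.08 L/hr.


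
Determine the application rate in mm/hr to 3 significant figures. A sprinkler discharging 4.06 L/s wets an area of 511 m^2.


Approach: apply the application rate relation, rate = (Q/A)*3600.
rate = (4.06 / 511) * 3600 = 28.6 mm/hr
Therefore the application rate = 28.6 mm/hr.


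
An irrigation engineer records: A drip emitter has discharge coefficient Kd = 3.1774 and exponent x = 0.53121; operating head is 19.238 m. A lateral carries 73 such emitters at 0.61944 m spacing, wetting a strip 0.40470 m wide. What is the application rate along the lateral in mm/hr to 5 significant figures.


Approach: apply the emitter equation with a lateral mass balance, q = Kd*h^x; Q = n*q; rate = Q/(n*spacing*width).
Step 1 — single emitter flow (q = Kd*h^x):
  q = 3.1774 * 19.238^0.53121 = 15.28377 L/hr
Step 2 — total lateral flow: Q = 73 * 15.28377 = 1115.715 L/hr
Step 3 — wetted area: A = 73 * 0.61944 * 0.40470 = 18.30018 m^2
Step 4 — application rate: Q/A = 1115.715/18.30018 = 60.967 mm/hr
Therefore the application rate along the lateral = 60.967 mm/hr.


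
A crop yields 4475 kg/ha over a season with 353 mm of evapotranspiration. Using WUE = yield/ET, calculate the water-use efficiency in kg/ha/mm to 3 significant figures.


WUE = 4475 / 353 = 12.7 kg/ha/mm
Therefore the water-use efficiency = 12.7 kg/ha/mm.


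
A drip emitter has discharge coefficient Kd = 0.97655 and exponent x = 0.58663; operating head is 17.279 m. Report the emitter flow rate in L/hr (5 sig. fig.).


Approach: apply the emitter characteristic equation, q = Kd * h^x.
q = 0.97655 * 17.279^0.58663 = 5.1959 L/hr
Therefore the emitter flow rate = 5.1959 L/hr.


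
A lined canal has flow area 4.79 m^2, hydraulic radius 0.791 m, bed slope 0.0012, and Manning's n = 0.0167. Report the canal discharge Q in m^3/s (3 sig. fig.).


Approach: apply Manning's equation, Q = (1/n)*A*R^(2/3)*S^(1/2).
Q = (1/0.0167) * 4.79 * 0.791^(2/3) * 0.0012^(1/2) = 8.50 m^3/s
Therefore the canal discharge Q = 8.50 m^3/s.


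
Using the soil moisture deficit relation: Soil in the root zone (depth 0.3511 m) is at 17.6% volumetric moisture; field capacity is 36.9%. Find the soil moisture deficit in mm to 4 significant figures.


Approach: apply the soil moisture deficit relation, SMD = (FC - theta)/100 * depth * 1000.
SMD = (36.9 - 17.6)/100 * 0.3511 * 1000 = 67.76 mm
Therefore the soil moisture deficit = 67.76 mm.


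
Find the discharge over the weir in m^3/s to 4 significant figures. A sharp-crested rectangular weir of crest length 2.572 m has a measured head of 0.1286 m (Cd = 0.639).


Approach: apply the rectangular weir equation, Q = (2/3)*Cd*L*sqrt(2g)*H^1.5.
Q = (2/3)*0.639*2.572*sqrt(2*9.81)*0.1286^1.5 = 0.2238 m^3/s
Therefore the discharge over the weir = 0.2238 m^3/s.


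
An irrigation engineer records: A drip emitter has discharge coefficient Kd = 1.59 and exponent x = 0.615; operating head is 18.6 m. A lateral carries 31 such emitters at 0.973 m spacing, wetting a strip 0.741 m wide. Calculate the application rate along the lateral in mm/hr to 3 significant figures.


Approach: apply the emitter equation with a lateral mass balance, q = Kd*h^x; Q = n*q; rate = Q/(n*spacing*width).
Step 1 — single emitter flow (q = Kd*h^x):
  q = 1.59 * 18.6^0.615 = 9.5973 L/hr
Step 2 — total lateral flow: Q = 31 * 9.5973 = 297.52 L/hr
Step 3 — wetted area: A = 31 * 0.973 * 0.741 = 22.351 m^2
Step 4 — application rate: Q/A = 297.52/22.351 = 13.3 mm/hr
Therefore the application rate along the lateral = 13.3 mm/hr.


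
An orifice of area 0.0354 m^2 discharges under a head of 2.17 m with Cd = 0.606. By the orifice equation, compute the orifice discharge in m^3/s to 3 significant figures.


Approach: apply the orifice equation, Q = Cd*A*sqrt(2*g*h).
Q = 0.606 * 0.0354 * sqrt(2*9.81*2.17) = 0.140 m^3/s
Therefore the orifice discharge = 0.140 m^3/s.


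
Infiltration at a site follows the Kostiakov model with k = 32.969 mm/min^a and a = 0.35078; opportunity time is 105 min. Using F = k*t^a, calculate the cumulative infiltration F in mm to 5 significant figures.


F = 32.969 * 105^0.35078 = 168.69 mm
Therefore the cumulative infiltration F = 168.69 mm.


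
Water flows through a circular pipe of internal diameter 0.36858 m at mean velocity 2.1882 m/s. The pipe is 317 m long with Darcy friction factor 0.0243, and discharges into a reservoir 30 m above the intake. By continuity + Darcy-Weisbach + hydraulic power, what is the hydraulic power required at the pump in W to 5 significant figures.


Approach: apply continuity + Darcy-Weisbach + hydraulic power, Q = A*v; hf = f*(L/D)*(v^2/(2g)); H = static + hf; P = rho*g*Q*H.
Step 1 — flow rate (continuity, Q = A*v):
  A = pi*(0.36858/2)^2 = 0.1066973 m^2
  Q = 0.1066973 * 2.1882 = 0.2334750 m^3/s
Step 2 — friction head loss (Darcy-Weisbach):
  hf = 0.0243 * (317/0.36858) * (2.1882^2 / (2*9.81))
  hf = 5.100454 m
Step 3 — total head: H = 30 + 5.100454 = 35.10045 m
Step 4 — hydraulic power (P = rho*g*Q*H):
  P = 1000 * 9.81 * 0.2334750 * 35.10045 = 80394 W
Therefore the hydraulic power required at the pump = 80394 W.


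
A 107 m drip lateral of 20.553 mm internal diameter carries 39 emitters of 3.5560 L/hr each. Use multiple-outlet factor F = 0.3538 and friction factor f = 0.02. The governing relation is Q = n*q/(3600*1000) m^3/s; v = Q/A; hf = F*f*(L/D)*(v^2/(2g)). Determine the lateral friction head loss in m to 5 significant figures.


Q = 39*3.5560/(3600*1000) = 3.852333e-05 m^3/s
A = pi*(20.553e-3/2)^2 = 3.317725e-04 m^2, so v = Q/A = 0.1161137 m/s
hf = 0.3538*0.02*(107/0.020553)*(0.1161137^2/(2*9.81)) = 0.025314 m
Therefore the lateral friction head loss = 0.025314 m.


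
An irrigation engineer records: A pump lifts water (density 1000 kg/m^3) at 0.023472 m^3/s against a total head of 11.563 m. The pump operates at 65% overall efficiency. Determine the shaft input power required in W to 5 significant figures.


Approach: apply hydraulic power then efficiency conversion, P = rho*g*Q*H; P_in = P/eta.
Step 1 — hydraulic power (P = rho*g*Q*H):
  P = 1000 * 9.81 * 0.023472 * 11.563 = 2662.500 W
Step 2 — input power: P_in = P/eta = 2662.500 / 0.65 = 4096.2 W
Therefore the shaft input power required = 4096.2 W.


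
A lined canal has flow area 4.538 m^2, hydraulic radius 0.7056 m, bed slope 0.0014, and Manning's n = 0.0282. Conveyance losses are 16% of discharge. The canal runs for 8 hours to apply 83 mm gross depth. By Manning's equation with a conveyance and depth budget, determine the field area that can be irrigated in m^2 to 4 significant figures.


Approach: apply Manning's equation with a conveyance and depth budget, Q = (1/n)*A*R^(2/3)*S^(1/2); Q_field = Q*(1-loss); Area = Q_field*t/(d/1000).
Step 1 — canal discharge (Manning's equation):
  Q = (1/0.0282) * 4.538 * 0.7056^(2/3) * 0.0014^(1/2) = 4.77220 m^3/s
Step 2 — delivered flow: Q_field = 4.77220*(1 - 16/100) = 4.00865 m^3/s
Step 3 — volume delivered: V = 4.00865 * 8*3600 = 115449 m^3
Step 4 — area served: A = V / (depth/1000) = 115449 / 0.083 = 1391000 m^2
Therefore the field area that can be irrigated = 1391000 m^2.


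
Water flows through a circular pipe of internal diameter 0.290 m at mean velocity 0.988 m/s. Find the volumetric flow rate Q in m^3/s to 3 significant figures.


Approach: apply the continuity equation for pipe flow, Q = A * v with A = pi*(D/2)^2.
A = pi*(0.290/2)^2 = 0.066052 m^2
Q = 0.066052 * 0.988 = 0.0653 m^3/s
Therefore the volumetric flow rate Q = 0.0653 m^3/s.


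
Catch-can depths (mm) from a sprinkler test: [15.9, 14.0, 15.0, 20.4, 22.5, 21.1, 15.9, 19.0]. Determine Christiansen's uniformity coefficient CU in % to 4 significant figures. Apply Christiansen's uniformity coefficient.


Approach: apply Christiansen's uniformity coefficient, CU = (1 - mean_abs_deviation/mean)*100.
mean = 17.9750 mm
mean |d_i - mean| = 2.77500 mm
CU = (1 - 2.77500/17.9750)*100 = 84.56 %
Therefore Christiansen's uniformity coefficient CU = 84.56 %.


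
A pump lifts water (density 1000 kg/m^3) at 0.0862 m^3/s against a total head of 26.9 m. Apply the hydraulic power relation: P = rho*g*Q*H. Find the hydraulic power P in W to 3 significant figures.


P = 1000 * 9.81 * 0.0862 * 26.9 = 22700 W
Therefore the hydraulic power P = 22700 W.


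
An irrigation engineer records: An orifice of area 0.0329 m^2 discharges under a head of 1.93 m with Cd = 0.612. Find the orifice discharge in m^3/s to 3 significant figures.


Approach: apply the orifice equation, Q = Cd*A*sqrt(2*g*h).
Q = 0.612 * 0.0329 * sqrt(2*9.81*1.93) = 0.124 m^3/s
Therefore the orifice discharge = 0.124 m^3/s.


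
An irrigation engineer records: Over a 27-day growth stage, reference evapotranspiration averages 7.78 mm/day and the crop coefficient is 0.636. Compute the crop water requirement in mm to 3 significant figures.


Approach: apply the crop water requirement relation, CWR = ET0 * Kc * days.
CWR = 7.78 * 0.636 * 27 = 134 mm
Therefore the crop water requirement = 134 mm.


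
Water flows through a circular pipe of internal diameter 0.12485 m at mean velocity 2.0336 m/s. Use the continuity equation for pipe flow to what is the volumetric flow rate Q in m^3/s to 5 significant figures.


Approach: apply the continuity equation for pipe flow, Q = A * v with A = pi*(D/2)^2.
A = pi*(0.12485/2)^2 = 0.01224241 m^2
Q = 0.01224241 * 2.0336 = 0.024896 m^3/s
Therefore the volumetric flow rate Q = 0.024896 m^3/s.


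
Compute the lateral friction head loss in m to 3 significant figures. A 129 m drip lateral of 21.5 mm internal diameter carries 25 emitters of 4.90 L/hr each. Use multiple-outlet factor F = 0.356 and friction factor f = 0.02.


Approach: apply Darcy-Weisbach with the multiple-outlet F-factor, Q = n*q/(3600*1000) m^3/s; v = Q/A; hf = F*f*(L/D)*(v^2/(2g)).
Q = 25*4.90/(3600*1000) = 3.4028e-05 m^3/s
A = pi*(21.5e-3/2)^2 = 3.6305e-04 m^2, so v = Q/A = 0.093727 m/s
hf = 0.356*0.02*(129/0.0215)*(0.093727^2/(2*9.81)) = 0.0191 m
Therefore the lateral friction head loss = 0.0191 m.


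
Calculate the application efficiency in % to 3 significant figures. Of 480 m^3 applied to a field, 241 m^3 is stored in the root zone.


Approach: apply the application efficiency ratio, Ea = (stored/applied)*100.
Ea = (241/480)*100 = 50.2 %
Therefore the application efficiency = 50.2 %.


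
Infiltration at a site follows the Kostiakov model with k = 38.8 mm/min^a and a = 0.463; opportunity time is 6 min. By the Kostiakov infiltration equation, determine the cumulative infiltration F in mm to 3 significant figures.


Approach: apply the Kostiakov infiltration equation, F = k*t^a.
F = 38.8 * 6^0.463 = 88.9 mm
Therefore the cumulative infiltration F = 88.9 mm.


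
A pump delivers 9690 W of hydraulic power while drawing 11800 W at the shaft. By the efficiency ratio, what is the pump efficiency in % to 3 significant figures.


Approach: apply the efficiency ratio, eta = (P_out/P_in)*100.
eta = (9690 / 11800) * 100 = 82.1 %
Therefore the pump efficiency = 82.1 %.


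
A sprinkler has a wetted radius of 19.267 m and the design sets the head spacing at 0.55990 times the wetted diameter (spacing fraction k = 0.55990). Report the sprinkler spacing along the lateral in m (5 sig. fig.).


Approach: apply the sprinkler spacing rule (spacing as a fraction of wetted diameter), S = k*(2*R).
S = 0.55990 * (2 * 19.267) = 21.575 m
Therefore the sprinkler spacing along the lateral = 21.575 m.
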